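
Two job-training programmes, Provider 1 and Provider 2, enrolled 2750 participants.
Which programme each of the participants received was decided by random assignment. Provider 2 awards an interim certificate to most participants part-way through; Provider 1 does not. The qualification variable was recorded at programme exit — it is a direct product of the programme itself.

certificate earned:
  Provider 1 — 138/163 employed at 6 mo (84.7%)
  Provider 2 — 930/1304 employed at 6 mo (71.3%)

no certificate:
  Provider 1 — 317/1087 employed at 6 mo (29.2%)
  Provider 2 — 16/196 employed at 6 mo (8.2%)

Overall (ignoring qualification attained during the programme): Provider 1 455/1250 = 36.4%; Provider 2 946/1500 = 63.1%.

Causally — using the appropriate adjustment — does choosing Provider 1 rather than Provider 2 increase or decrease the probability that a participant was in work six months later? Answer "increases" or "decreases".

The qualification attained during the programme-specific comparison favours Provider 1 throughout, but the pooled figures favour Provider 2. The question is whether to condition on qualification attained during the programme.
Qualification attained during the programme is downstream of the programme. One should not condition on a consequence of treatment, so the overall rates are the right comparison.
Pooled: Provider 1 36.4% vs Provider 2 63.1%; Provider 2 is higher overall.

decreases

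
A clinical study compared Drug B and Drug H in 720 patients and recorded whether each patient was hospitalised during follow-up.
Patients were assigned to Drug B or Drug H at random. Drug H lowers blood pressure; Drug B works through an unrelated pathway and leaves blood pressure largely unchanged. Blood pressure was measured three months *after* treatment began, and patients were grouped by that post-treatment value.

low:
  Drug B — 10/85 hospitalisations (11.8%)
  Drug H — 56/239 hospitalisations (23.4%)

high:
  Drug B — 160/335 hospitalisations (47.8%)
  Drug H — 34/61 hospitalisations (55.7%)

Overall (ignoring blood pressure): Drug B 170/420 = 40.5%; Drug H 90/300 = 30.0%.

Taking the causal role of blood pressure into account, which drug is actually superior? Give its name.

The blood pressure-specific comparison favours Drug B throughout, but the pooled figures favour Drug H. The question is whether to condition on blood pressure.
Blood pressure is downstream of the drug. One should not condition on a consequence of treatment, so the overall rates are the right comparison.
Pooled: Drug B 40.5% vs Drug H 30.0%; Drug H is lower overall.

Drug H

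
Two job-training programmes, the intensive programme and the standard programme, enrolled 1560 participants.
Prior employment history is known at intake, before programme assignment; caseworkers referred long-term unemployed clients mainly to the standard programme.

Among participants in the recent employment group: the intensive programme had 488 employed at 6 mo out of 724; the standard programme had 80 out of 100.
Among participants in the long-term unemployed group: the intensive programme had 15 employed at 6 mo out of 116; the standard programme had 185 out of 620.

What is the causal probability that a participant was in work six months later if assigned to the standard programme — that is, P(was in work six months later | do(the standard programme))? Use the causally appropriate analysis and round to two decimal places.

Prior employment history satisfies the back-door criterion: it is not a descendant of the programme, and it blocks the spurious path from programme to outcome. Adjusting for it (i.e., using the within-prior employment history rates) gives the causal effect.
Standardising the standard programme to the population prior employment history mix: 0.528·80/100 + 0.472·185/620 = 0.563.

0.56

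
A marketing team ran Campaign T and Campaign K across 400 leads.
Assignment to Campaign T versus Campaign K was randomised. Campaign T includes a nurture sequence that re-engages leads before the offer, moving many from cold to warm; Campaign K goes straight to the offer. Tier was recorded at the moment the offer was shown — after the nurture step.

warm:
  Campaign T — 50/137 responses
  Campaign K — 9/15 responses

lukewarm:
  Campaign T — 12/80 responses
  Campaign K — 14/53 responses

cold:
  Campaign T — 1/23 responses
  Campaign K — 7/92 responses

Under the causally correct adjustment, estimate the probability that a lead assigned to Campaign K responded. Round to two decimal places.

0.19

The engagement tier-specific comparison favours Campaign K throughout, but the pooled figures favour Campaign T. The question is whether to condition on engagement tier.
The distribution of engagement tier is itself part of what the campaign does — it is an intermediate outcome. Holding it fixed would remove that part of the effect; the total effect is the pooled difference.
So P(outcome | do(Campaign K)) is just the pooled rate for Campaign K: 30/160 = 0.188.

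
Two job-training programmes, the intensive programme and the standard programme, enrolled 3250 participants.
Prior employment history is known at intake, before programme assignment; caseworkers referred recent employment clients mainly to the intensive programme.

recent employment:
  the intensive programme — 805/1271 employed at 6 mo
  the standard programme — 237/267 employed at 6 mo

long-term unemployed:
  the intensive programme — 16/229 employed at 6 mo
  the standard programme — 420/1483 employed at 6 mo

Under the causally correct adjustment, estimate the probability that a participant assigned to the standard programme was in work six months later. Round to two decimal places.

0.57

Prior employment history satisfies the back-door criterion: it is not a descendant of the programme, and it blocks the spurious path from programme to outcome. Adjusting for it (i.e., using the within-prior employment history rates) gives the causal effect.
Standardising the standard programme to the population prior employment history mix: 0.473·237/267 + 0.527·420/1483 = 0.569.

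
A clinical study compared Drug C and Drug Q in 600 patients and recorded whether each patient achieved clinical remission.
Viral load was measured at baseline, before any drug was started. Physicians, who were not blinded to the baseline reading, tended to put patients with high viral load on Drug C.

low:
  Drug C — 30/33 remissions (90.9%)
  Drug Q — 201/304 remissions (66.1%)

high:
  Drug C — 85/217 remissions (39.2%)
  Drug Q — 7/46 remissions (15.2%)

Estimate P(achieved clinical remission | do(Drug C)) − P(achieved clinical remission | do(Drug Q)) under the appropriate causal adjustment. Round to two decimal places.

+0.24

Within every viral load level Drug C has the higher rate, yet pooled Drug Q does — Simpson's reversal.
The imbalance in viral load arose from how patients were allocated, not from anything the drug did; and viral load independently affects the outcome. The pooled gap is confounded — condition on viral load.
Adjusting over the population distribution of viral load: 0.562·(0.909−0.661) + 0.438·(0.392−0.152) = +0.244.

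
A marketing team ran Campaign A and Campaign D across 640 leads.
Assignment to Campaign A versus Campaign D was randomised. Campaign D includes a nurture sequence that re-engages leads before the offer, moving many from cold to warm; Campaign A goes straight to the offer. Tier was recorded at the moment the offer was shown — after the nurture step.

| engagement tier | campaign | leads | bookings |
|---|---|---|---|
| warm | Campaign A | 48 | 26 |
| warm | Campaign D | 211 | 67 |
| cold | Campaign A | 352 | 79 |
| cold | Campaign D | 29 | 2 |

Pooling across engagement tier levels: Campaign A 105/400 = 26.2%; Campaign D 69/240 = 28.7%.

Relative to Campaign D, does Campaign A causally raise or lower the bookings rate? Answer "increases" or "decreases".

decreases

Within every engagement tier level Campaign A has the higher rate, yet pooled Campaign D does — Simpson's reversal.
Engagement tier is downstream of the campaign. One should not condition on a consequence of treatment, so the overall rates are the right comparison.
Pooled: Campaign A 26.2% vs Campaign D 28.7%; Campaign D is higher overall.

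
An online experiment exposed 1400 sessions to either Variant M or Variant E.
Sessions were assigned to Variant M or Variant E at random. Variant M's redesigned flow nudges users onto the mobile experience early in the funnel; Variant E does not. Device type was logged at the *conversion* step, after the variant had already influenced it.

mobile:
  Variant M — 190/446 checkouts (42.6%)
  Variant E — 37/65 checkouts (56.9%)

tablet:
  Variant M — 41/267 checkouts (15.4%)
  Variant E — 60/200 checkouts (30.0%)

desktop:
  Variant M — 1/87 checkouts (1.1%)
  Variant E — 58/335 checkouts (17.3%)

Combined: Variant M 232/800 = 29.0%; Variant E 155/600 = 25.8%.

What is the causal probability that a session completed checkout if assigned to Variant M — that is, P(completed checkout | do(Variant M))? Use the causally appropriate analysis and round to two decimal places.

0.29

Device type is downstream of the variant. One should not condition on a consequence of treatment, so the overall rates are the right comparison.
So P(outcome | do(Variant M)) is just the pooled rate for Variant M: 232/800 = 0.290.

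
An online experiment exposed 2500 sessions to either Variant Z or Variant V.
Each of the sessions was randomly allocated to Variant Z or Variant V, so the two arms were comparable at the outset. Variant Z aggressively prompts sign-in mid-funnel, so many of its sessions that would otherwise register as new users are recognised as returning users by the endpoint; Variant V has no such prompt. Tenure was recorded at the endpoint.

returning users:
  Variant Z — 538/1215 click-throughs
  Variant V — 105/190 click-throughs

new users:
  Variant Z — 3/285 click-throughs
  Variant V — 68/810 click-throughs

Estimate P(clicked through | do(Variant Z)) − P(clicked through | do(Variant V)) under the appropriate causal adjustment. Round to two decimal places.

The distribution of user tenure is itself part of what the variant does — it is an intermediate outcome. Holding it fixed would remove that part of the effect; the total effect is the pooled difference.
The causal difference is the pooled difference: 0.361 − 0.173 = +0.188.

+0.19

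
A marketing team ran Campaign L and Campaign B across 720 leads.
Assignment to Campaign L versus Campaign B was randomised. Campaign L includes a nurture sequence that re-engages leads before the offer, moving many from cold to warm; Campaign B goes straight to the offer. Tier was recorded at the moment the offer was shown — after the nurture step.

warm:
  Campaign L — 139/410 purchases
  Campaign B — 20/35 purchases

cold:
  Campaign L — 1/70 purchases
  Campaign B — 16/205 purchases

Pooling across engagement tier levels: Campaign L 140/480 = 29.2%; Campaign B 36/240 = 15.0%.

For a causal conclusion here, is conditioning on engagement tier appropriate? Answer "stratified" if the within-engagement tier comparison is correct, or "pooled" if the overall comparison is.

Engagement tier is downstream of the campaign. One should not condition on a consequence of treatment, so the overall rates are the right comparison.
Pooled: Campaign L 29.2% vs Campaign B 15.0%; Campaign L is higher overall.

pooled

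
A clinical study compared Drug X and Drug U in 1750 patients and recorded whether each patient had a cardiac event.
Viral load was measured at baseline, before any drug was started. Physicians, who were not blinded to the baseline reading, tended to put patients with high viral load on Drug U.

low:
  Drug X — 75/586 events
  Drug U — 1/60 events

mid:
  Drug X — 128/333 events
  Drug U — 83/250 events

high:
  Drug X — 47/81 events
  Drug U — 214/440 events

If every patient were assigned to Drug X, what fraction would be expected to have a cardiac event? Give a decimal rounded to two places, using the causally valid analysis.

The stratified and pooled comparisons disagree (Drug U wins within each viral load; Drug X wins overall), so the answer turns on the causal role of viral load.
Viral load differs across drugs for reasons unrelated to any effect of the drug itself, and it separately predicts the outcome — a classic confounder. We must compare within viral load levels.
Standardising Drug X to the population viral load mix: 0.369·75/586 + 0.333·128/333 + 0.298·47/81 = 0.348.

0.35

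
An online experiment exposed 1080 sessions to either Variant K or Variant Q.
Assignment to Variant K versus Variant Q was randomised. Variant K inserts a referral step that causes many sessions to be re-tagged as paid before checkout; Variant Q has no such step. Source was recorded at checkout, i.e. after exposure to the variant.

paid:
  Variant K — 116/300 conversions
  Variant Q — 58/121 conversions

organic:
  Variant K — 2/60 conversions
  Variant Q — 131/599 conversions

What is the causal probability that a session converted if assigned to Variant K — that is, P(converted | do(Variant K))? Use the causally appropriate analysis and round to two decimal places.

0.33

Within every traffic source level Variant Q has the higher rate, yet pooled Variant K does — Simpson's reversal.
Traffic source is recorded after the variant and is itself shifted by it — it sits on the causal path from variant to outcome. Conditioning on a mediator would strip out part of the effect we want; the pooled comparison gives the total causal effect.
So P(outcome | do(Variant K)) is just the pooled rate for Variant K: 118/360 = 0.328.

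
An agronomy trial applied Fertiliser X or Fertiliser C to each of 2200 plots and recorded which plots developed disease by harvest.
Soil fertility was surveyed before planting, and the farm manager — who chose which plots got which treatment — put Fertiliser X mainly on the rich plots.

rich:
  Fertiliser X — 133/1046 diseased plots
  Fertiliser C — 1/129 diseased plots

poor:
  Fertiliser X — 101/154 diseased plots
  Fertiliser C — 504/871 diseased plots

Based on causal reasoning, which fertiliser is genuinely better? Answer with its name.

Fertiliser C

The soil fertility-specific comparison favours Fertiliser C throughout, but the pooled figures favour Fertiliser X. The question is whether to condition on soil fertility.
Soil fertility is set before the fertiliser has any effect — it is not caused by the fertiliser — and it independently drives the outcome. That makes it a confounder, so the causal comparison is within soil fertility levels.
Within each level — rich: 12.7% vs 0.8%; poor: 65.6% vs 57.9% — Fertiliser C is lower every time.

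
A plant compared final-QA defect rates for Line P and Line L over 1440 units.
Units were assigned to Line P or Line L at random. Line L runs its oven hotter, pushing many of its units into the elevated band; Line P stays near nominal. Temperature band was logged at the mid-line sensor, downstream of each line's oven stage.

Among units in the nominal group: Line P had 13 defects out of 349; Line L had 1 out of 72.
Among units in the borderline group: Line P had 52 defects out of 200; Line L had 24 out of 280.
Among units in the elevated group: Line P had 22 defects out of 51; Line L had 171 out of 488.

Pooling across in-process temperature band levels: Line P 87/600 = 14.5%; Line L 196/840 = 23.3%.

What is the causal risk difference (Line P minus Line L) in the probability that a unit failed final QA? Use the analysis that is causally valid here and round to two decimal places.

-0.09

Within every in-process temperature band level Line L has the lower rate, yet pooled Line P does — Simpson's reversal.
Because the line influences in-process temperature band, in-process temperature band is a post-treatment mediator, not a confounder. Stratifying on it would bias the estimate; the causal effect is the crude pooled difference.
The causal difference is the pooled difference: 0.145 − 0.233 = -0.088.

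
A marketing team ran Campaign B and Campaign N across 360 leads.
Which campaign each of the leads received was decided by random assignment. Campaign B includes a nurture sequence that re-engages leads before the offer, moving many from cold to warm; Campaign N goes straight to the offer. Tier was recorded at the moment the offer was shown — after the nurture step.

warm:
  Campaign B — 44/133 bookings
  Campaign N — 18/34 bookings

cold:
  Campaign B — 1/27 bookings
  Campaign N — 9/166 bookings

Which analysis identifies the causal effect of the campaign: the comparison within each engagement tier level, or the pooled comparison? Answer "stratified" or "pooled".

Engagement tier lies on the pathway campaign → engagement tier → outcome, so adjusting for it blocks the indirect effect. For the total causal effect of campaign, use the unadjusted pooled rates.
Pooled: Campaign B 28.1% vs Campaign N 13.5%; Campaign B is higher overall.

pooled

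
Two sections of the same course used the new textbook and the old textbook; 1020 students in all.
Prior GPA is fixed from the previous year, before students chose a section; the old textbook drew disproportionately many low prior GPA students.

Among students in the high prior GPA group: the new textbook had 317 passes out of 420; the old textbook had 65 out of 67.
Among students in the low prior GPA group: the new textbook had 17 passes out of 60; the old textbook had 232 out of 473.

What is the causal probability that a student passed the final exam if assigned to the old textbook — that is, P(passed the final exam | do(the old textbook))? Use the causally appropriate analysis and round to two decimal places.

0.72

Within every prior GPA band level the old textbook has the higher rate, yet pooled the new textbook does — Simpson's reversal.
Nothing the teaching method does changes prior GPA band; the imbalance is an allocation artefact. With prior GPA band also predicting the outcome, the pooled figure is confounded, and the within-stratum comparison is the causal one.
Standardising the old textbook to the population prior GPA band mix: 0.477·65/67 + 0.523·232/473 = 0.720.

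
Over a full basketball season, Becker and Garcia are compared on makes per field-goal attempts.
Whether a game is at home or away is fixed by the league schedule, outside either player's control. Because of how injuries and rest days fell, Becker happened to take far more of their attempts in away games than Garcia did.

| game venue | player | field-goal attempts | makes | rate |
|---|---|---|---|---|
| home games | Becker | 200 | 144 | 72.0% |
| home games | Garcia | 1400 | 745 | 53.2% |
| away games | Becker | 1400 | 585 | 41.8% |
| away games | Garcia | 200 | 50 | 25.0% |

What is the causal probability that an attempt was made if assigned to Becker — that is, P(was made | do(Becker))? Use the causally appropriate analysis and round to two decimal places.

Game venue differs across players for reasons unrelated to any effect of the player itself, and it separately predicts the outcome — a classic confounder. We must compare within game venue levels.
Standardising Becker to the population game venue mix: 0.500·144/200 + 0.500·585/1400 = 0.569.

0.57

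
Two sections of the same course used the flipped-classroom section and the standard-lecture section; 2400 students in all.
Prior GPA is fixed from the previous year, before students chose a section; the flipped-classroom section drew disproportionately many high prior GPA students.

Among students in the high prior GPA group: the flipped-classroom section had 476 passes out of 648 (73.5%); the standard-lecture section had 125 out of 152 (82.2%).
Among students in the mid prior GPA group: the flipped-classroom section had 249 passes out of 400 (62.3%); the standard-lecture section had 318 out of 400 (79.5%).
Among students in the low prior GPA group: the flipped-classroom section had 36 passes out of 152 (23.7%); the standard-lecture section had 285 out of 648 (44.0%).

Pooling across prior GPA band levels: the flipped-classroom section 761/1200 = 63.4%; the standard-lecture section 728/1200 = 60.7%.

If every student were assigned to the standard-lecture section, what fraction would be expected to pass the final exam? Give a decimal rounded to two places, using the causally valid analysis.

Nothing the teaching method does changes prior GPA band; the imbalance is an allocation artefact. With prior GPA band also predicting the outcome, the pooled figure is confounded, and the within-stratum comparison is the causal one.
Standardising the standard-lecture section to the population prior GPA band mix: 0.333·125/152 + 0.333·318/400 + 0.333·285/648 = 0.686.

0.69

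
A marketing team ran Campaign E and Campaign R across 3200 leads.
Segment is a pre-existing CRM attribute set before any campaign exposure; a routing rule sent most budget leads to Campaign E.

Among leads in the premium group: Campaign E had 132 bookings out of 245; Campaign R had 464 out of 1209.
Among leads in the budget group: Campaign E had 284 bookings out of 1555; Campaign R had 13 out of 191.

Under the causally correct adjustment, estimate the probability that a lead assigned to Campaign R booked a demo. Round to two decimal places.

The customer segment-specific comparison favours Campaign E throughout, but the pooled figures favour Campaign R. The question is whether to condition on customer segment.
Here customer segment is a common cause — it drives both which campaign a case falls under and the outcome. The crude comparison mixes populations; the stratum-specific rates are the causally relevant ones.
Standardising Campaign R to the population customer segment mix: 0.454·464/1209 + 0.546·13/191 = 0.212.

0.21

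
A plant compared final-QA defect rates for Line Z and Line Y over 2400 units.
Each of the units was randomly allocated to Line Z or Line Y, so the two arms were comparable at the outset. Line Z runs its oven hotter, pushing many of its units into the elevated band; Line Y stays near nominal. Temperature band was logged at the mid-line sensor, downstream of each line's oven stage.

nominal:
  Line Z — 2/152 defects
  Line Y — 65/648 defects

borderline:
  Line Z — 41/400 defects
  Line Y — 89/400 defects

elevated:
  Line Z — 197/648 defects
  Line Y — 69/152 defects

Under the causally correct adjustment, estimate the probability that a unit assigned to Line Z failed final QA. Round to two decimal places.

0.20

In-process temperature band here is a post-treatment variable shaped by the line; conditioning on it would introduce bias rather than remove it. The overall comparison is the causal one.
So P(outcome | do(Line Z)) is just the pooled rate for Line Z: 240/1200 = 0.200.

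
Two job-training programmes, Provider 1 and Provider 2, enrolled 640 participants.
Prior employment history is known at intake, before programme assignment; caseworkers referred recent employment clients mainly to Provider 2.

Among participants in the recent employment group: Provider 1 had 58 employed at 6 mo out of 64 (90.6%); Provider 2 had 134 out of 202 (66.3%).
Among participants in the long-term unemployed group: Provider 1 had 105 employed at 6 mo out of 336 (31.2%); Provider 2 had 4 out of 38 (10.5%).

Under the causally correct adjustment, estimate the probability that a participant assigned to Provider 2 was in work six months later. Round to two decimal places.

0.34

The stratified and pooled comparisons disagree (Provider 1 wins within each prior employment history; Provider 2 wins overall), so the answer turns on the causal role of prior employment history.
Prior employment history is set before the programme has any effect — it is not caused by the programme — and it independently drives the outcome. That makes it a confounder, so the causal comparison is within prior employment history levels.
Standardising Provider 2 to the population prior employment history mix: 0.416·134/202 + 0.584·4/38 = 0.337.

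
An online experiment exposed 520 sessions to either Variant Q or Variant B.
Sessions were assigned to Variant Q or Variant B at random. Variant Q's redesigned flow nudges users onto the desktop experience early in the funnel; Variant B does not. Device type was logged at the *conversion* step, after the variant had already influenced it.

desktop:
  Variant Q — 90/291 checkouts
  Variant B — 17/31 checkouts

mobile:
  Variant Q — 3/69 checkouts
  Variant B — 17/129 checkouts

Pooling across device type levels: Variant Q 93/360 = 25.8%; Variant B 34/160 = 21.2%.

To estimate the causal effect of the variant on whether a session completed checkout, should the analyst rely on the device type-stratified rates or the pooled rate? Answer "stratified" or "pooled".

Variant B is higher inside every device type stratum but Variant Q is higher in aggregate. Whether to stratify depends on how device type relates to the variant.
Device type is downstream of the variant. One should not condition on a consequence of treatment, so the overall rates are the right comparison.
Pooled: Variant Q 25.8% vs Variant B 21.2%; Variant Q is higher overall.

pooled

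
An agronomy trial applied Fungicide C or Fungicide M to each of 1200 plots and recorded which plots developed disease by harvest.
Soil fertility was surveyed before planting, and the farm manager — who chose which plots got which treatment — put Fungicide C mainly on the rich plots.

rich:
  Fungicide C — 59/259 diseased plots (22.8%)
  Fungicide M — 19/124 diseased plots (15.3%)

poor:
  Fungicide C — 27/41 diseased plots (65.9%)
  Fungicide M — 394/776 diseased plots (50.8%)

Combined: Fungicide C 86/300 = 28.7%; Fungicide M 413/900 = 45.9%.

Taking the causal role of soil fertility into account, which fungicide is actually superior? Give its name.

Here soil fertility is a common cause — it drives both which fungicide a case falls under and the outcome. The crude comparison mixes populations; the stratum-specific rates are the causally relevant ones.
Within each level — rich: 22.8% vs 15.3%; poor: 65.9% vs 50.8% — Fungicide M is lower every time.

Fungicide M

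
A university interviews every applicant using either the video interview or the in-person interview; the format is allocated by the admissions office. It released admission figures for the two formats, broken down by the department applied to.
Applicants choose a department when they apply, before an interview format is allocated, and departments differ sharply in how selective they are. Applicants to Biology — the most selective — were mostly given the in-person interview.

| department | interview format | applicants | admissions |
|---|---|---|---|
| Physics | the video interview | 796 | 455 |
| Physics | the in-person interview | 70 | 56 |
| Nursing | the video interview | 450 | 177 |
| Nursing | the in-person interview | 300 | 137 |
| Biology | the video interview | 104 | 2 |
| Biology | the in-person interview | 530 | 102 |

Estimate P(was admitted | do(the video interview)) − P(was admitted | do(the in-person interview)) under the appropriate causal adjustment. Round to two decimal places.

Department differs across interview formats for reasons unrelated to any effect of the interview format itself, and it separately predicts the outcome — a classic confounder. We must compare within department levels.
Adjusting over the population distribution of department: 0.385·(0.572−0.800) + 0.333·(0.393−0.457) + 0.282·(0.019−0.192) = -0.158.

-0.16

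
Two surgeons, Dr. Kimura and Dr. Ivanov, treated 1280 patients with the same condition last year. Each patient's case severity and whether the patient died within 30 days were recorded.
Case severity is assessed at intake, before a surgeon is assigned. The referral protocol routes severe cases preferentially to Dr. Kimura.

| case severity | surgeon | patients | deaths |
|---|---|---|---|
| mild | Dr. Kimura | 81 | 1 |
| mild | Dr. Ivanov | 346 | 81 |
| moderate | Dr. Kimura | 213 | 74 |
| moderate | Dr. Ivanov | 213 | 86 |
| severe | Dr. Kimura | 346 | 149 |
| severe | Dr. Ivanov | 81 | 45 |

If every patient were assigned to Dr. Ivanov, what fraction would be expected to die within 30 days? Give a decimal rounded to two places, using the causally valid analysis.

Within every case severity level Dr. Kimura has the lower rate, yet pooled Dr. Ivanov does — Simpson's reversal.
Case severity is set before the surgeon has any effect — it is not caused by the surgeon — and it independently drives the outcome. That makes it a confounder, so the causal comparison is within case severity levels.
Standardising Dr. Ivanov to the population case severity mix: 0.334·81/346 + 0.333·86/213 + 0.334·45/81 = 0.398.

0.40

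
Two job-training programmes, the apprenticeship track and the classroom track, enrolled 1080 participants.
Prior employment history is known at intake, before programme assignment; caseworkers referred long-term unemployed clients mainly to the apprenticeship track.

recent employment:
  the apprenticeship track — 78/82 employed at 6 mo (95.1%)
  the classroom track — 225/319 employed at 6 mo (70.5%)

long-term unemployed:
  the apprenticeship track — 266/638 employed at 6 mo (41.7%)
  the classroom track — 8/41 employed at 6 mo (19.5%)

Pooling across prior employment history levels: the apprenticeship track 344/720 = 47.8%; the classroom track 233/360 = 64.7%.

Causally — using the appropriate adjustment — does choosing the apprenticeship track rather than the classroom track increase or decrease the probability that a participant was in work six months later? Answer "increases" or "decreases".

increases

Prior employment history is set before the programme has any effect — it is not caused by the programme — and it independently drives the outcome. That makes it a confounder, so the causal comparison is within prior employment history levels.
Within each level — recent employment: 95.1% vs 70.5%; long-term unemployed: 41.7% vs 19.5% — the apprenticeship track is higher every time.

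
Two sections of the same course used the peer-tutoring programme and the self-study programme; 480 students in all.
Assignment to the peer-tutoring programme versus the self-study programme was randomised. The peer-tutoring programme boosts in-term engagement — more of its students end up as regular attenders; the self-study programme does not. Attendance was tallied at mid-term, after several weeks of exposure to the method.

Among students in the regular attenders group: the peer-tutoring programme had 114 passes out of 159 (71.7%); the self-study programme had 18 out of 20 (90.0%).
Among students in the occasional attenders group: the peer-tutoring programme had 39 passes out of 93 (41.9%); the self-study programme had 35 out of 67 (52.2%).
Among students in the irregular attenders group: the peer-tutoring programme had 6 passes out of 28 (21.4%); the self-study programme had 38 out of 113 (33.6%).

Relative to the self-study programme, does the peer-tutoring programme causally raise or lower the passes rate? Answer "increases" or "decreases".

increases

the self-study programme is higher inside every mid-term attendance stratum but the peer-tutoring programme is higher in aggregate. Whether to stratify depends on how mid-term attendance relates to the teaching method.
Mid-term attendance here is a post-treatment variable shaped by the teaching method; conditioning on it would introduce bias rather than remove it. The overall comparison is the causal one.
Pooled: the peer-tutoring programme 56.8% vs the self-study programme 45.5%; the peer-tutoring programme is higher overall.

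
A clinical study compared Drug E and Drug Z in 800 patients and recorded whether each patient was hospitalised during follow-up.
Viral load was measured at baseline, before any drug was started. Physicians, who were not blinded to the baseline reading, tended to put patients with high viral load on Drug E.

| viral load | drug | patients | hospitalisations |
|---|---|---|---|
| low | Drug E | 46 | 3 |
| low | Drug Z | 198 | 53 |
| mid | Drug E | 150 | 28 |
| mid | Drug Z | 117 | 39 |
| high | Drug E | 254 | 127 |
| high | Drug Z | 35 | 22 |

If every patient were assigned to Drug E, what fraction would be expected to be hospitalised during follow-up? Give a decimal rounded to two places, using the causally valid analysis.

Nothing the drug does changes viral load; the imbalance is an allocation artefact. With viral load also predicting the outcome, the pooled figure is confounded, and the within-stratum comparison is the causal one.
Standardising Drug E to the population viral load mix: 0.305·3/46 + 0.334·28/150 + 0.361·127/254 = 0.263.

0.26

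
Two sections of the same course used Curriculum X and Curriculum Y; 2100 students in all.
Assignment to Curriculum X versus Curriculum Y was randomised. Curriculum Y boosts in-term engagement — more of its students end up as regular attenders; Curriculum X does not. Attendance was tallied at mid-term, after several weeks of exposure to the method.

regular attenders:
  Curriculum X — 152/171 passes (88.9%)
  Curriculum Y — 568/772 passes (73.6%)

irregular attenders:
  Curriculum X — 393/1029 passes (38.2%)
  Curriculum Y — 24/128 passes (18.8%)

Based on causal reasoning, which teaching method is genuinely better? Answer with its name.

Curriculum Y

Stratifying would compare teaching methods among students the teaching methods themselves sorted into mid-term attendance groups — a form of selection on an intermediate. The unconditioned pooled rates give the total causal effect.
Pooled: Curriculum X 45.4% vs Curriculum Y 65.8%; Curriculum Y is higher overall.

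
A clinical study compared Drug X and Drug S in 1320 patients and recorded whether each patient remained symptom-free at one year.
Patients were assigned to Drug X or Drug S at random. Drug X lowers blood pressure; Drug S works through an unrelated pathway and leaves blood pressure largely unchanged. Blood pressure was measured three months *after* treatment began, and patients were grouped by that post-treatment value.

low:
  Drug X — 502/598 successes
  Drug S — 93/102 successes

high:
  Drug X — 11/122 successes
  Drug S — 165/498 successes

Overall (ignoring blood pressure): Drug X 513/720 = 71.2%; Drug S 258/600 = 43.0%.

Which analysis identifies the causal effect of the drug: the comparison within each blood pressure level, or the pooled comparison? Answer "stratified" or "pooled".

pooled

Because the drug influences blood pressure, blood pressure is a post-treatment mediator, not a confounder. Stratifying on it would bias the estimate; the causal effect is the crude pooled difference.
Pooled: Drug X 71.2% vs Drug S 43.0%; Drug X is higher overall.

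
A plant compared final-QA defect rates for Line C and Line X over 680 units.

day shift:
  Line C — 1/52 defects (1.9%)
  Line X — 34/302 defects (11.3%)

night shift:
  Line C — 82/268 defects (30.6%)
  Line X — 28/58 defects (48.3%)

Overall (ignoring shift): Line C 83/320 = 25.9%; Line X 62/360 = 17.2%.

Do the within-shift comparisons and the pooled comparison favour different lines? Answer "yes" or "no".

yes

Within each shift level (day shift 1.9% vs 11.3%; night shift 30.6% vs 48.3%), Line C has the lower rate every time. Pooled: 25.9% vs 17.2% — Line X has the lower rate overall. The two comparisons disagree.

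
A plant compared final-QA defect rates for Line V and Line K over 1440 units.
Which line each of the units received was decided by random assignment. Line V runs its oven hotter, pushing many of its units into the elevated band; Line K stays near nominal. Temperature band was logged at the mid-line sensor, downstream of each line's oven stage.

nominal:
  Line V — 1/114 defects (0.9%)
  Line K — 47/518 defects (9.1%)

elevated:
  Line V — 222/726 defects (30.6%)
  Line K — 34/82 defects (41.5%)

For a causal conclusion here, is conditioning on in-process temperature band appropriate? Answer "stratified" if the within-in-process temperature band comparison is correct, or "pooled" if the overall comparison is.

pooled

The in-process temperature band-specific comparison favours Line V throughout, but the pooled figures favour Line K. The question is whether to condition on in-process temperature band.
The distribution of in-process temperature band is itself part of what the line does — it is an intermediate outcome. Holding it fixed would remove that part of the effect; the total effect is the pooled difference.
Pooled: Line V 26.5% vs Line K 13.5%; Line K is lower overall.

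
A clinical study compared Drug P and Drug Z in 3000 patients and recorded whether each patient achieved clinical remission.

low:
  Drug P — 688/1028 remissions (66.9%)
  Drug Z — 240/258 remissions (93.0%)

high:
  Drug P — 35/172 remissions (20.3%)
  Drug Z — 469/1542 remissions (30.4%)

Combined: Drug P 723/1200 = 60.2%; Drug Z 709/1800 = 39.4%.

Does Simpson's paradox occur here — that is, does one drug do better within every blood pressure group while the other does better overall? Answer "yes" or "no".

Within each blood pressure level (low 66.9% vs 93.0%; high 20.3% vs 30.4%), Drug Z has the higher rate every time. Pooled: 60.2% vs 39.4% — Drug P has the higher rate overall. The two comparisons disagree.

yes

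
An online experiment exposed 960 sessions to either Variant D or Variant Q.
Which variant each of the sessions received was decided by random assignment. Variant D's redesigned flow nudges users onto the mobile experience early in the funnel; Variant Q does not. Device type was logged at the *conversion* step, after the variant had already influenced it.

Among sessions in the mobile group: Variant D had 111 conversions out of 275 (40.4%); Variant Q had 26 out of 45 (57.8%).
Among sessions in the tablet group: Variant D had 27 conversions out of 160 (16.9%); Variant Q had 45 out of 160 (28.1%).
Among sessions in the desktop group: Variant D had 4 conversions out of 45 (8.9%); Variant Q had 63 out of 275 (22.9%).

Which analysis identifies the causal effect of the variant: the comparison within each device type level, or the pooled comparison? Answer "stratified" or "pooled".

pooled

Variant Q is higher inside every device type stratum but Variant D is higher in aggregate. Whether to stratify depends on how device type relates to the variant.
Stratifying would compare variants among sessions the variants themselves sorted into device type groups — a form of selection on an intermediate. The unconditioned pooled rates give the total causal effect.
Pooled: Variant D 29.6% vs Variant Q 27.9%; Variant D is higher overall.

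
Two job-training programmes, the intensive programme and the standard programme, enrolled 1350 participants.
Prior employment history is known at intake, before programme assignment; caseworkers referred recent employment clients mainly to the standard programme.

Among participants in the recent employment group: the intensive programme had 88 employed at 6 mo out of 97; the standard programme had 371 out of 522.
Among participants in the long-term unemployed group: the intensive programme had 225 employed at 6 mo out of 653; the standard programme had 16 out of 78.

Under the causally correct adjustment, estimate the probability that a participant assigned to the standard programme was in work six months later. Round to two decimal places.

0.44

The stratified and pooled comparisons disagree (the intensive programme wins within each prior employment history; the standard programme wins overall), so the answer turns on the causal role of prior employment history.
Since prior employment history is a pre-existing factor (not a product of the programme) and it affects the outcome on its own, it is a confounder. The stratified rates, not the pooled rate, identify the causal effect.
Standardising the standard programme to the population prior employment history mix: 0.459·371/522 + 0.541·16/78 = 0.437.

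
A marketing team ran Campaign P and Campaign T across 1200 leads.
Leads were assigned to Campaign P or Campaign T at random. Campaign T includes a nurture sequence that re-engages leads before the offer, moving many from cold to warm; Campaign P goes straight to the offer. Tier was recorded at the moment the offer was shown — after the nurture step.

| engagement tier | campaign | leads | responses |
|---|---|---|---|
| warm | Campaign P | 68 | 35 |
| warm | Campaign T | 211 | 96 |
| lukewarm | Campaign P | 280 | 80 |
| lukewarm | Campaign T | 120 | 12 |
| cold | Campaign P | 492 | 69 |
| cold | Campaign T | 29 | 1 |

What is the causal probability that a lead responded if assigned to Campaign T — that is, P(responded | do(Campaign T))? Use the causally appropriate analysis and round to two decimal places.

The distribution of engagement tier is itself part of what the campaign does — it is an intermediate outcome. Holding it fixed would remove that part of the effect; the total effect is the pooled difference.
So P(outcome | do(Campaign T)) is just the pooled rate for Campaign T: 109/360 = 0.303.

0.30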